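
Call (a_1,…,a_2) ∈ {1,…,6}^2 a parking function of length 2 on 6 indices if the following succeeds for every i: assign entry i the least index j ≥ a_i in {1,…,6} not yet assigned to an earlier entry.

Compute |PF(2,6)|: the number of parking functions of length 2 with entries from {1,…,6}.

35

|PF| = 5·7^1 = 5 · 7 = 35 [KW]
Check (5,6) → sorted (5,6): b_i ≤ 4+i ∀i, a PF.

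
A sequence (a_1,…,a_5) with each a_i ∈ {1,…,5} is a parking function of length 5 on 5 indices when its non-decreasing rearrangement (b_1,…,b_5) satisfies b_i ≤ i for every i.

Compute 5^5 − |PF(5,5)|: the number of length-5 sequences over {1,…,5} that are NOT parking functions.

|PF| = (6−5)·6^(5−1) = 1×1296 = 1296 (Konheim–Weiss)
One tuple (4,5,5,5,4) → sorted (4,4,5,5,5): b_1=4>1, not a PF.
Total 3125; non-PF = 3125−1296 = 1829

1829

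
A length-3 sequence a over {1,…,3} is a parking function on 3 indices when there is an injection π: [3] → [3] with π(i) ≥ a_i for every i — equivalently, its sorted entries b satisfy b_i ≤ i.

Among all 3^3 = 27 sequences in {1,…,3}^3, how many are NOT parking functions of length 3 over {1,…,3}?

11

|PF(3,3)| = (3−3+1)·(3+1)^(3−1) = 1×16 = 16
E.g. (3,3,3) → sorted (3,3,3): b_1=3>1, not a PF.
3^3 − 16 = 27 − 16 = 11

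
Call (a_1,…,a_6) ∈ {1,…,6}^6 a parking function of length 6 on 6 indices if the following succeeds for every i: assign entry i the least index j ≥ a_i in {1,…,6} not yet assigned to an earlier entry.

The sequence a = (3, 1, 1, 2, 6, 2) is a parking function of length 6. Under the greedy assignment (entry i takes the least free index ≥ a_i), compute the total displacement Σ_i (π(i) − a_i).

6

Σπ = 6·7/2 = 21 (π permutes [6]); Σa = 3+1+1+2+6+2 = 15; disp = 21−15 = 6.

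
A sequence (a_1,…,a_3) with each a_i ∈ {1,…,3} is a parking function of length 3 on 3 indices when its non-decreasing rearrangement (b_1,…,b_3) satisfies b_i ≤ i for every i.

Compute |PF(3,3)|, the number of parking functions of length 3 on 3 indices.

|PF(3,3)| = (3−3+1)·(3+1)^(3−1) = 1×16 = 16 [KW]
E.g. (1,1,1) → sorted (1,1,1): b_i ≤ i ∀i, a PF.

16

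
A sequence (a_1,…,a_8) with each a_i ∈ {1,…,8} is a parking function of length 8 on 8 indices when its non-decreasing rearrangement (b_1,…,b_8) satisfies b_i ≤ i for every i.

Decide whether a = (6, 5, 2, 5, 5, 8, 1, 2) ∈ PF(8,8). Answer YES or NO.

NO

Sorted: b = (1, 2, 2, 5, 5, 5, 6, 8).
  b_1=1 ≤ 1
  b_2=2 ≤ 2
  b_3=2 ≤ 3
  b_4=5 > 4
  fails at i=4 ⇒ NO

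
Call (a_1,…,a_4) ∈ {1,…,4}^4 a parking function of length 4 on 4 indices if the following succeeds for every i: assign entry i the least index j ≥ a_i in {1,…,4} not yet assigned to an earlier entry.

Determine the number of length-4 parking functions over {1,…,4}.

Count = (4+1−4)·(4+1)^{4−1} = 1 · 125 = 125 (Pollak)
Example (1,3,2,2) → sorted (1,2,2,3): b_i ≤ i ∀i, a PF.

125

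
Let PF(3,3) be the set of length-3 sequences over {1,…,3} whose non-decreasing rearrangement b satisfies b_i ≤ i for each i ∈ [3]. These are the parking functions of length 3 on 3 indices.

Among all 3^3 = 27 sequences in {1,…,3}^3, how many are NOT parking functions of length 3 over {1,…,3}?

11

Count = (3−3+1)·(3+1)^(3−1) = 1×16 = 16 [KW]
One tuple (3,3,3) → sorted (3,3,3): b_1=3>1, not a PF.
Total 27; non-PF = 27−16 = 11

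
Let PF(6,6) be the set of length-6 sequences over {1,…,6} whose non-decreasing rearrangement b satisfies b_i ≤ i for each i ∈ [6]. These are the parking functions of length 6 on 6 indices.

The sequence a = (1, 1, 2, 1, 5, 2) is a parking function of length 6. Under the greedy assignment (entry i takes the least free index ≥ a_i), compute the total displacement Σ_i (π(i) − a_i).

9

Σπ = 6·7/2 = 21 (π permutes [6]); Σa = 1+1+2+1+5+2 = 12; disp = 21−12 = 9.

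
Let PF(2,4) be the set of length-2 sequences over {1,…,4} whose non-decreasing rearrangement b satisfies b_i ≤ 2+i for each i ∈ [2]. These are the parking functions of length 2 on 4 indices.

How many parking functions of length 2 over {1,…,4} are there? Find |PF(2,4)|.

|PF| = (4−2+1)·(4+1)^(2−1) = 3×5 = 15
Check (3,4) → sorted (3,4): b_i ≤ 2+i ∀i, a PF.

15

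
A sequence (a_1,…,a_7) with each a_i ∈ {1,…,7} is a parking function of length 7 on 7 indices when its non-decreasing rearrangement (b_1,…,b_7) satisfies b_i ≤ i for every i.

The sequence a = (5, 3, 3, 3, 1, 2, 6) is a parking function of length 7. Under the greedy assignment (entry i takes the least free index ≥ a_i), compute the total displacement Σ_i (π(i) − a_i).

5

Σπ = 28 ({1..7} each once); Σa = 5+3+3+3+1+2+6 = 23; disp = 28−23 = 5.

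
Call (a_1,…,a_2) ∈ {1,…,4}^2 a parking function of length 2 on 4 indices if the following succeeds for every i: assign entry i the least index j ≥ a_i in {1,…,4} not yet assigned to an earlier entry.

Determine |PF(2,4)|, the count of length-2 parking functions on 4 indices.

Count = 3·5^1 = 3×5 = 15 [KW]
One tuple (3,3) → sorted (3,3): b_i ≤ 2+i ∀i, a PF.

15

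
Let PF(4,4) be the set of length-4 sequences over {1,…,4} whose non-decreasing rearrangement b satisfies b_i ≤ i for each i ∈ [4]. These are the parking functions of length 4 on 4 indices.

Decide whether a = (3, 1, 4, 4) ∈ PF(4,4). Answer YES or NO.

Rearranged: b = (1, 3, 4, 4).
  b_1=1 ≤ 1
  b_2=3 > 2
  fails at i=2 ⇒ NO

NO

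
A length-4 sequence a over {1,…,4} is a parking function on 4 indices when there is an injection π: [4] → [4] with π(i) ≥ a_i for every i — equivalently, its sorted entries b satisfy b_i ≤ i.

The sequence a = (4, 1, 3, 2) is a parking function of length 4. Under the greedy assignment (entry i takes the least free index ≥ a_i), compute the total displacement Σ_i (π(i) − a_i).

0

Σπ = 10 ({1..4} each once); Σa = 4+1+3+2 = 10; disp = 10−10 = 0.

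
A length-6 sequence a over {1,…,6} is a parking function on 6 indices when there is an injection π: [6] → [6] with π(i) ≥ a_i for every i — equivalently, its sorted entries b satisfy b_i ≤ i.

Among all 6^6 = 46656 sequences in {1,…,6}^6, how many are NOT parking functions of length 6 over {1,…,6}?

29849

Count = (6−6+1)·(6+1)^(6−1) = 1·16807 = 16807 [KW]
One tuple (6,3,5,2,4,6) → sorted (2,3,4,5,6,6): b_1=2>1, not a PF.
6^6 − 16807 = 46656 − 16807 = 29849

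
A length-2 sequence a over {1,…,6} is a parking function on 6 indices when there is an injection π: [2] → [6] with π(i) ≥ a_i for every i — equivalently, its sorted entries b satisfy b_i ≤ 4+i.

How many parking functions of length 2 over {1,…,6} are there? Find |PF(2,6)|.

35

Count = (6+1−2)·(6+1)^{2−1} = 5·7 = 35 [KW]
Example (3,3) → sorted (3,3): b_i ≤ 4+i ∀i, a PF.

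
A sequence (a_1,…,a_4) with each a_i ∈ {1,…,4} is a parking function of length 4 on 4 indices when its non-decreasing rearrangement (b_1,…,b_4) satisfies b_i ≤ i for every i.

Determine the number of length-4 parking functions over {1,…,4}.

125

|PF| = (4−4+1)·(4+1)^(4−1) = 1·125 = 125 (Pollak)
Check (1,4,2,1) → sorted (1,1,2,4): b_i ≤ i ∀i, a PF.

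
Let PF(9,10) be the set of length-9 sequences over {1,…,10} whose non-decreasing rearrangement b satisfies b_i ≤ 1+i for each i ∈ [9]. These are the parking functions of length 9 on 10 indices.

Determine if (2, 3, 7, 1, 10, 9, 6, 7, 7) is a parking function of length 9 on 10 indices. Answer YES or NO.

NO

Sorted: b = (1, 2, 3, 6, 7, 7, 7, 9, 10).
  b_1=1 ≤ 2
  b_2=2 ≤ 3
  b_3=3 ≤ 4
  b_4=6 > 5
  fails at i=4 ⇒ NO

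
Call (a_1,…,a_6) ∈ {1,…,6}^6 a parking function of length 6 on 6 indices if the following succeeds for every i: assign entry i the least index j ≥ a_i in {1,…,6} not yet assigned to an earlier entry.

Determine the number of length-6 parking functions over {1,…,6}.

16807

#PF = (6−6+1)·(6+1)^(6−1) = 1·16807 = 16807 (Konheim–Weiss)
One tuple (2,2,1,2,2,5) → sorted (1,2,2,2,2,5): b_i ≤ i ∀i, a PF.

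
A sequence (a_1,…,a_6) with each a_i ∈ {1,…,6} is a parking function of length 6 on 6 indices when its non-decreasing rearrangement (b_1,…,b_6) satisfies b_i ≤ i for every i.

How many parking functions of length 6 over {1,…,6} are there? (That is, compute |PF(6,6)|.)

16807

|PF| = 1·7^5 = 1 · 16807 = 16807 (Konheim–Weiss)
Check (2,6,2,4,1,4) → sorted (1,2,2,4,4,6): b_i ≤ i ∀i, a PF.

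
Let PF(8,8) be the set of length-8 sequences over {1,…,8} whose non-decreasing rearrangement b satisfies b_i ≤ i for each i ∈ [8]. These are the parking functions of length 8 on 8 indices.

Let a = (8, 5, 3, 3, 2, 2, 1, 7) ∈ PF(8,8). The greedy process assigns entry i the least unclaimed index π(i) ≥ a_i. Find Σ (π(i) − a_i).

5

Σπ(i) = 1+…+8 = 36; Σa = 8+5+3+3+2+2+1+7 = 31; disp = 36−31 = 5.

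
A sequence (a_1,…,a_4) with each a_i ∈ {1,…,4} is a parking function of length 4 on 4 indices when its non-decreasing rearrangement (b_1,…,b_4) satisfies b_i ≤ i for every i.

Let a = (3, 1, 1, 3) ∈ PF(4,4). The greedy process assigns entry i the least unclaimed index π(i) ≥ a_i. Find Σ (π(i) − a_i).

Σπ = 10 ({1..4} each once); Σa = 3+1+1+3 = 8; disp = 10−8 = 2.

2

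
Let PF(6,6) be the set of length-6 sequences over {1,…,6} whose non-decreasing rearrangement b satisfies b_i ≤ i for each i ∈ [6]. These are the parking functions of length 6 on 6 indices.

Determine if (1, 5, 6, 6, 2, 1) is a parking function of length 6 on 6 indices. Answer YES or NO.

NO

Order a: b = (1, 1, 2, 5, 6, 6).
  b_1=1 ≤ 1
  b_2=1 ≤ 2
  b_3=2 ≤ 3
  b_4=5 > 4
  fails at i=4 ⇒ NO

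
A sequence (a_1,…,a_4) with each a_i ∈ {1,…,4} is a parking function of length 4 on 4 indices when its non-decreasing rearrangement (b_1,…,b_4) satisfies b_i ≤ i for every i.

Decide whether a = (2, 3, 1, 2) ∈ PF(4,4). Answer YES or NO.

Rearranged: b = (1, 2, 2, 3).
  b_1=1 ≤ 1
  b_2=2 ≤ 2
  b_3=2 ≤ 3
  b_4=3 ≤ 4
All bounds hold ⇒ YES

YES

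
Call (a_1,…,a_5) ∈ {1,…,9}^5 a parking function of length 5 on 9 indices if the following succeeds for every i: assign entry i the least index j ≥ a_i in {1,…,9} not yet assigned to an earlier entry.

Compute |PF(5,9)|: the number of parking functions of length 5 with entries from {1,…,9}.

|PF(5,9)| = (9−5+1)·(9+1)^(5−1) = 5 · 10000 = 50000
Example (5,3,1,2,4) → sorted (1,2,3,4,5): b_i ≤ 4+i ∀i, a PF.

50000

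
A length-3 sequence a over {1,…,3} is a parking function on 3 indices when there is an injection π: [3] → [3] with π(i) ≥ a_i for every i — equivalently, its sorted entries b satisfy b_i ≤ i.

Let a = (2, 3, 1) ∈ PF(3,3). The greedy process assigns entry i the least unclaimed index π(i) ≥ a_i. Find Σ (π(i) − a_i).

Σπ(i) = 1+…+3 = 6; Σa = 2+3+1 = 6; disp = 6−6 = 0.

0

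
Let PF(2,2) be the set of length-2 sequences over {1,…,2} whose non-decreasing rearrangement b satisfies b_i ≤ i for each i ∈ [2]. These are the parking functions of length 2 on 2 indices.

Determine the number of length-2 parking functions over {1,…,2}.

3

|PF| = (2+1−2)·(2+1)^{2−1} = 1 · 3 = 3 [KW]
One tuple (1,1) → sorted (1,1): b_i ≤ i ∀i, a PF.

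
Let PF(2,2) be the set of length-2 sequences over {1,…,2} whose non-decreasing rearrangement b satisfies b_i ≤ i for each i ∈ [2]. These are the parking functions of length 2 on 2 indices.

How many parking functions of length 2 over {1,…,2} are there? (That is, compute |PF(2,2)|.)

3

|PF| = 1·3^1 = 1·3 = 3 (Pollak)
Check (1,1) → sorted (1,1): b_i ≤ i ∀i, a PF.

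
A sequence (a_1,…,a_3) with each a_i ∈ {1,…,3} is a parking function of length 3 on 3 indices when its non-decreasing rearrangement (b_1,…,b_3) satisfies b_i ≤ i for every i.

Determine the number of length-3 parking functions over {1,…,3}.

16

|PF(3,3)| = 1·4^2 = 1×16 = 16
E.g. (1,1,2) → sorted (1,1,2): b_i ≤ i ∀i, a PF.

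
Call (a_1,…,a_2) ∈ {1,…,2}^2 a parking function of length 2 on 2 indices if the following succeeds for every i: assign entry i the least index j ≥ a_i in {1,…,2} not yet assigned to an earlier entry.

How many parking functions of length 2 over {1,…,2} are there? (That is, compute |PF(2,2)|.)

3

|PF| = (2−2+1)·(2+1)^(2−1) = 1 · 3 = 3
E.g. (1,2) → sorted (1,2): b_i ≤ i ∀i, a PF.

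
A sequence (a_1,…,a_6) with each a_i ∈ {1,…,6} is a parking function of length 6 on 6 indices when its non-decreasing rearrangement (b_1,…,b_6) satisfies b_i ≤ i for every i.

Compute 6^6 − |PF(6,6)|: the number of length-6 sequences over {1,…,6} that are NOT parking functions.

Count = 1·7^5 = 1×16807 = 16807
Example (3,6,1,3,5,6) → sorted (1,3,3,5,6,6): b_2=3>2, not a PF.
So 46656 − 16807 = 29849 fail.

29849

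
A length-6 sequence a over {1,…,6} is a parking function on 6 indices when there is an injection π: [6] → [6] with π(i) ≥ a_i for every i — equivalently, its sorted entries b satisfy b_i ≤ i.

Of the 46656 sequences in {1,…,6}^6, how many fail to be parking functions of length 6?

29849

Count = 1·7^5 = 1·16807 = 16807 [KW]
Example (5,6,5,6,2,6) → sorted (2,5,5,6,6,6): b_1=2>1, not a PF.
So 46656 − 16807 = 29849 fail.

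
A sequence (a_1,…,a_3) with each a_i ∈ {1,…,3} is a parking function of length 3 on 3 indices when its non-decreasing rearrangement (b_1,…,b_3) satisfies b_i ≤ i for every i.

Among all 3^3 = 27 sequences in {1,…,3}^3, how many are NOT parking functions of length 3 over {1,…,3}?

11

#PF = (4−3)·4^(3−1) = 1·16 = 16 (Pollak)
Check (3,2,2) → sorted (2,2,3): b_1=2>1, not a PF.
Total 27; non-PF = 27−16 = 11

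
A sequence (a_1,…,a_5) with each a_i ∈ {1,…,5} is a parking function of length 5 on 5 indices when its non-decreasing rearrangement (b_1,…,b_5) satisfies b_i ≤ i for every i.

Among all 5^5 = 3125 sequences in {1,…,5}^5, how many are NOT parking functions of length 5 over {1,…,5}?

1829

#PF = 1·6^4 = 1·1296 = 1296
E.g. (4,3,3,5,2) → sorted (2,3,3,4,5): b_1=2>1, not a PF.
5^5 − 1296 = 3125 − 1296 = 1829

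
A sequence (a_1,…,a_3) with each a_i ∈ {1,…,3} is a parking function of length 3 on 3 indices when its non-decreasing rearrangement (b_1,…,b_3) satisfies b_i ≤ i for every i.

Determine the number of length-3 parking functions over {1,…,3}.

#PF = (4−3)·4^(3−1) = 1·16 = 16 (Konheim–Weiss)
E.g. (3,2,1) → sorted (1,2,3): b_i ≤ i ∀i, a PF.

16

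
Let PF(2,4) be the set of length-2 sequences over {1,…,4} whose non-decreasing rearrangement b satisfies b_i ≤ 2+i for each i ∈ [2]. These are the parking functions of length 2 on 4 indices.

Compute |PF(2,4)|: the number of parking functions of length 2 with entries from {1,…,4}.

#PF = (5−2)·5^(2−1) = 3×5 = 15 (Konheim–Weiss)
Check (1,2) → sorted (1,2): b_i ≤ 2+i ∀i, a PF.

15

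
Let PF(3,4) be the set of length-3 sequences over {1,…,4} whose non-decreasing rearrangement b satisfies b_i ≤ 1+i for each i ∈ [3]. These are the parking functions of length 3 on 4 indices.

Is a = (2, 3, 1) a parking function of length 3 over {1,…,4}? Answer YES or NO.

Rearranged: b = (1, 2, 3).
  b_1=1 ≤ 2
  b_2=2 ≤ 3
  b_3=3 ≤ 4
All bounds hold ⇒ YES

YES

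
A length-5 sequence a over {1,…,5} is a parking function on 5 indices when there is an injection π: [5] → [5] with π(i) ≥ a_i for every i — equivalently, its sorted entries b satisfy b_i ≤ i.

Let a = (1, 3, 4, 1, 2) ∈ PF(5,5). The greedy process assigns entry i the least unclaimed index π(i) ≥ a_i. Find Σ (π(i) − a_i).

Σπ = 5·6/2 = 15 (π permutes [5]); Σa = 1+3+4+1+2 = 11; disp = 15−11 = 4.

4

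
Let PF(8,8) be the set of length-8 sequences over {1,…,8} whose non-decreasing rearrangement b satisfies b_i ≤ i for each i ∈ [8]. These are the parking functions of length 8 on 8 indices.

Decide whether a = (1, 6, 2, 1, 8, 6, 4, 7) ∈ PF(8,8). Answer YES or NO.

NO

Sorted: b = (1, 1, 2, 4, 6, 6, 7, 8).
  b_1=1 ≤ 1
  b_2=1 ≤ 2
  b_3=2 ≤ 3
  b_4=4 ≤ 4
  b_5=6 > 5
  fails at i=5 ⇒ NO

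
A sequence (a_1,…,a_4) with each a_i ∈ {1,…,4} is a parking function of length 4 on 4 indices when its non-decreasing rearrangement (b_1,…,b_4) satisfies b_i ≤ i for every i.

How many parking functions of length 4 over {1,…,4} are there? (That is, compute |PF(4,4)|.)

Count = (5−4)·5^(4−1) = 1×125 = 125 (Pollak)
Check (1,4,2,1) → sorted (1,1,2,4): b_i ≤ i ∀i, a PF.

125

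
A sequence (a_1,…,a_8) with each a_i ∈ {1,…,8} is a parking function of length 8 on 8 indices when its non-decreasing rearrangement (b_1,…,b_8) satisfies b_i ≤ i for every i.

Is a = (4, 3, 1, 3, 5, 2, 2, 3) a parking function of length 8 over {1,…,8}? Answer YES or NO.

Order a: b = (1, 2, 2, 3, 3, 3, 4, 5).
  b_1=1 ≤ 1
  b_2=2 ≤ 2
  b_3=2 ≤ 3
  b_4=3 ≤ 4
  b_5=3 ≤ 5
  b_6=3 ≤ 6
  b_7=4 ≤ 7
  b_8=5 ≤ 8
All bounds hold ⇒ YES

YES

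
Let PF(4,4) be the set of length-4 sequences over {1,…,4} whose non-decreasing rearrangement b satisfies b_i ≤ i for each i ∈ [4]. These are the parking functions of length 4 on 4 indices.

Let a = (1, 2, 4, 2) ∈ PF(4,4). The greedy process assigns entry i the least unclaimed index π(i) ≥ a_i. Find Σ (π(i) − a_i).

1

Σπ = 10 ({1..4} each once); Σa = 1+2+4+2 = 9; disp = 10−9 = 1.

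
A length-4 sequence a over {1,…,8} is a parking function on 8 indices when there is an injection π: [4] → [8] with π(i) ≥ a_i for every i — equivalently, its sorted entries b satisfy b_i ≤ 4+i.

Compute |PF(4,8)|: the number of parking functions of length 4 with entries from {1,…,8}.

Count = 5·9^3 = 5 · 729 = 3645 [KW]
One tuple (5,8,4,6) → sorted (4,5,6,8): b_i ≤ 4+i ∀i, a PF.

3645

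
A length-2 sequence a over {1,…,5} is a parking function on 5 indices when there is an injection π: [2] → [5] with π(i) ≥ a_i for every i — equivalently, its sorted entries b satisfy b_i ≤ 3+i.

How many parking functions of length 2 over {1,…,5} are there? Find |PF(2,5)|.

#PF = (5−2+1)·(5+1)^(2−1) = 4×6 = 24 [KW]
Check (2,2) → sorted (2,2): b_i ≤ 3+i ∀i, a PF.

24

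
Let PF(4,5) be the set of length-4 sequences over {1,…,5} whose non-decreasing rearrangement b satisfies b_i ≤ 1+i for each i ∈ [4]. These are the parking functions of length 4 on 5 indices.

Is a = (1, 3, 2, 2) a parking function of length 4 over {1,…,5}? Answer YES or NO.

YES

Rearranged: b = (1, 2, 2, 3).
  b_1=1 ≤ 2
  b_2=2 ≤ 3
  b_3=2 ≤ 4
  b_4=3 ≤ 5
All bounds hold ⇒ YES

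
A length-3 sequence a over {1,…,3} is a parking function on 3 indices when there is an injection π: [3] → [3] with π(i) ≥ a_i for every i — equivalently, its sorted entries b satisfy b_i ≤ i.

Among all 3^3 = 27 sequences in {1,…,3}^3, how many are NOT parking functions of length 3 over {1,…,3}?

|PF(3,3)| = 1·4^2 = 1·16 = 16 [KW]
One tuple (2,3,3) → sorted (2,3,3): b_1=2>1, not a PF.
So 27 − 16 = 11 fail.

11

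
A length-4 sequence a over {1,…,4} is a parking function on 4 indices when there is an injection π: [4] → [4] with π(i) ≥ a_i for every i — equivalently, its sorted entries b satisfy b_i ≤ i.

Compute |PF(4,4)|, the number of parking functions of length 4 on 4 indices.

Count = (5−4)·5^(4−1) = 1 · 125 = 125 (Pollak)
Example (3,1,3,1) → sorted (1,1,3,3): b_i ≤ i ∀i, a PF.

125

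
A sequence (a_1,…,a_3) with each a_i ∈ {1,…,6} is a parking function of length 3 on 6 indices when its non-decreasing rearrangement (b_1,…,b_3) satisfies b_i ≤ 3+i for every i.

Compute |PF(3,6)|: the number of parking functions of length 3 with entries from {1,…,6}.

196

|PF(3,6)| = (7−3)·7^(3−1) = 4×49 = 196 [KW]
Check (4,3,4) → sorted (3,4,4): b_i ≤ 3+i ∀i, a PF.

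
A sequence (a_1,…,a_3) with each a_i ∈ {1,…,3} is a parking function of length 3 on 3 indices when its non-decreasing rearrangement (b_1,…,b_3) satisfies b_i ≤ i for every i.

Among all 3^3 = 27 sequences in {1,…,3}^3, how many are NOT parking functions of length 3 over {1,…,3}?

|PF| = (3−3+1)·(3+1)^(3−1) = 1 · 16 = 16
Example (2,3,3) → sorted (2,3,3): b_1=2>1, not a PF.
So 27 − 16 = 11 fail.

11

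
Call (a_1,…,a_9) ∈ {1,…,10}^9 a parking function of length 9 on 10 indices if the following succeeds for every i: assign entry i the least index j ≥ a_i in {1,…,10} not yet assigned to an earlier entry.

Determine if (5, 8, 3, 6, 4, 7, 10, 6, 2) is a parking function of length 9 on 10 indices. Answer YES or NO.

Order a: b = (2, 3, 4, 5, 6, 6, 7, 8, 10).
  b_1=2 ≤ 2
  b_2=3 ≤ 3
  b_3=4 ≤ 4
  b_4=5 ≤ 5
  b_5=6 ≤ 6
  b_6=6 ≤ 7
  b_7=7 ≤ 8
  b_8=8 ≤ 9
  b_9=10 ≤ 10
All bounds hold ⇒ YES

YES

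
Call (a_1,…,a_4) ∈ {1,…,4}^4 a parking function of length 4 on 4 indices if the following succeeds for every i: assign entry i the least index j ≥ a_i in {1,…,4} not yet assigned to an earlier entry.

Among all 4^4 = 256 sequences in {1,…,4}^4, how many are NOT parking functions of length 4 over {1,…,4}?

131

Count = (4−4+1)·(4+1)^(4−1) = 1×125 = 125 [KW]
Check (4,4,4,4) → sorted (4,4,4,4): b_1=4>1, not a PF.
4^4 − 125 = 256 − 125 = 131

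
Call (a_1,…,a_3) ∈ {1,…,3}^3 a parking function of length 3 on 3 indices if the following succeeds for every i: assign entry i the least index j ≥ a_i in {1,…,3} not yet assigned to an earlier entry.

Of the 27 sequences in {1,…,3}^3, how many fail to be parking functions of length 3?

11

#PF = (3−3+1)·(3+1)^(3−1) = 1×16 = 16 [KW]
Example (2,3,3) → sorted (2,3,3): b_1=2>1, not a PF.
3^3 − 16 = 27 − 16 = 11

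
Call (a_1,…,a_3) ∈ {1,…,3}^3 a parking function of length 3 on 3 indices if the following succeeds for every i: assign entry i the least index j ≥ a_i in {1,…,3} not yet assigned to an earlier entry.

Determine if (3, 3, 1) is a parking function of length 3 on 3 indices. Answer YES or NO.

Rearranged: b = (1, 3, 3).
  b_1=1 ≤ 1
  b_2=3 > 2
  fails at i=2 ⇒ NO

NO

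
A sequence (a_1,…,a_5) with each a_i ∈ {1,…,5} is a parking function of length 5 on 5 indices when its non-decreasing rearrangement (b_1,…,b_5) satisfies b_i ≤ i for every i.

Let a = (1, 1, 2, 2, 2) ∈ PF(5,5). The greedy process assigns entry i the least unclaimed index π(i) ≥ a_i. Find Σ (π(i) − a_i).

Σπ = 5·6/2 = 15 (π permutes [5]); Σa = 1+1+2+2+2 = 8; disp = 15−8 = 7.

7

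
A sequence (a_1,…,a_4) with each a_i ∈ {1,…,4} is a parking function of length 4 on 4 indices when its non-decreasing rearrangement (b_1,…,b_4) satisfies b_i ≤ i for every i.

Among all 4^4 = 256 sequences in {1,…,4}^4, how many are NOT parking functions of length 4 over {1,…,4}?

131

|PF(4,4)| = 1·5^3 = 1·125 = 125 (Pollak)
Check (1,3,4,3) → sorted (1,3,3,4): b_2=3>2, not a PF.
4^4 − 125 = 256 − 125 = 131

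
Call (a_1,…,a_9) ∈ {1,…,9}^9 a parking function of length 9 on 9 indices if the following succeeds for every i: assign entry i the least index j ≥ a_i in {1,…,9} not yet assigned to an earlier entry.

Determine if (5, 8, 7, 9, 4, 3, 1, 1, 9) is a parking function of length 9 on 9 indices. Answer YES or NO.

Sorted: b = (1, 1, 3, 4, 5, 7, 8, 9, 9).
  b_1=1 ≤ 1
  b_2=1 ≤ 2
  b_3=3 ≤ 3
  b_4=4 ≤ 4
  b_5=5 ≤ 5
  b_6=7 > 6
  fails at i=6 ⇒ NO

NO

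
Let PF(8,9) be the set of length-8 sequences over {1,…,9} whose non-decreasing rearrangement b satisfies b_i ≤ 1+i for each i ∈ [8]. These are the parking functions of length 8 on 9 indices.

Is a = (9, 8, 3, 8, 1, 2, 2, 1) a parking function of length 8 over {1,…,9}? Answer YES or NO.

NO

Rearranged: b = (1, 1, 2, 2, 3, 8, 8, 9).
  b_1=1 ≤ 2
  b_2=1 ≤ 3
  b_3=2 ≤ 4
  b_4=2 ≤ 5
  b_5=3 ≤ 6
  b_6=8 > 7
  fails at i=6 ⇒ NO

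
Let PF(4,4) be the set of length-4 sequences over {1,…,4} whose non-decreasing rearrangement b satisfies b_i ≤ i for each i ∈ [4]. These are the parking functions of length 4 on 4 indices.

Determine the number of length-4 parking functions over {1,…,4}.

#PF = (4+1−4)·(4+1)^{4−1} = 1×125 = 125 (Konheim–Weiss)
Example (1,2,3,2) → sorted (1,2,2,3): b_i ≤ i ∀i, a PF.

125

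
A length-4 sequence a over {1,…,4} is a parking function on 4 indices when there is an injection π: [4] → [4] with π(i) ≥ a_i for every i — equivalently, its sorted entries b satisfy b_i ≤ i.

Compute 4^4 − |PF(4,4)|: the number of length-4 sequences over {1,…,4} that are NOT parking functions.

131

|PF| = (4−4+1)·(4+1)^(4−1) = 1·125 = 125
One tuple (4,3,4,2) → sorted (2,3,4,4): b_1=2>1, not a PF.
So 256 − 125 = 131 fail.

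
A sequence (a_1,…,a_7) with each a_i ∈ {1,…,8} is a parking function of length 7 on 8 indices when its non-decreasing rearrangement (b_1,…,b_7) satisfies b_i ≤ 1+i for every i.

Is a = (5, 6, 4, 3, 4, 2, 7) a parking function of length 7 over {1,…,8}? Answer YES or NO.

Rearranged: b = (2, 3, 4, 4, 5, 6, 7).
  b_1=2 ≤ 2
  b_2=3 ≤ 3
  b_3=4 ≤ 4
  b_4=4 ≤ 5
  b_5=5 ≤ 6
  b_6=6 ≤ 7
  b_7=7 ≤ 8
All bounds hold ⇒ YES

YES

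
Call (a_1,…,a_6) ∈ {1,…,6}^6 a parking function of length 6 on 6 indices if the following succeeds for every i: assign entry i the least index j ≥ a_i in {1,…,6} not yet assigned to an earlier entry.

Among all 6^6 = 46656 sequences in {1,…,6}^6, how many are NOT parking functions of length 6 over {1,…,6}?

|PF(6,6)| = (6+1−6)·(6+1)^{6−1} = 1 · 16807 = 16807 (Pollak)
Example (1,3,4,3,5,4) → sorted (1,3,3,4,4,5): b_2=3>2, not a PF.
Total 46656; non-PF = 46656−16807 = 29849

29849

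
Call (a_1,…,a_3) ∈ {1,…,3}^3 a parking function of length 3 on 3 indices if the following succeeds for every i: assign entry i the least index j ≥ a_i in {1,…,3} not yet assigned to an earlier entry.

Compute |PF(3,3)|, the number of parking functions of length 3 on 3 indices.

16

#PF = (3−3+1)·(3+1)^(3−1) = 1 · 16 = 16 (Konheim–Weiss)
One tuple (1,1,3) → sorted (1,1,3): b_i ≤ i ∀i, a PF.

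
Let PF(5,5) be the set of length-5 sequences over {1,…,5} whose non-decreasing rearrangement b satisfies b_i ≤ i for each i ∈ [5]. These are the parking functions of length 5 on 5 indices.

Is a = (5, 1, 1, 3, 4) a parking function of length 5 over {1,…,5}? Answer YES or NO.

Order a: b = (1, 1, 3, 4, 5).
  b_1=1 ≤ 1
  b_2=1 ≤ 2
  b_3=3 ≤ 3
  b_4=4 ≤ 4
  b_5=5 ≤ 5
All bounds hold ⇒ YES

YES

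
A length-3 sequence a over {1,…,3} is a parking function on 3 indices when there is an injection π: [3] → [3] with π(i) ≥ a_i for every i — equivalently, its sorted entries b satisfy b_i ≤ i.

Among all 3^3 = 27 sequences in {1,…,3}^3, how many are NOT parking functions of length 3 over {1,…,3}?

11

Count = (4−3)·4^(3−1) = 1 · 16 = 16 [KW]
Example (3,3,3) → sorted (3,3,3): b_1=3>1, not a PF.
Total 27; non-PF = 27−16 = 11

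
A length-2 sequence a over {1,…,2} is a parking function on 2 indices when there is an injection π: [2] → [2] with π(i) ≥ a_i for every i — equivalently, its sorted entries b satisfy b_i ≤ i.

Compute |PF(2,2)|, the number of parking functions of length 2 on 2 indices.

Count = (2−2+1)·(2+1)^(2−1) = 1×3 = 3 (Konheim–Weiss)
One tuple (1,2) → sorted (1,2): b_i ≤ i ∀i, a PF.

3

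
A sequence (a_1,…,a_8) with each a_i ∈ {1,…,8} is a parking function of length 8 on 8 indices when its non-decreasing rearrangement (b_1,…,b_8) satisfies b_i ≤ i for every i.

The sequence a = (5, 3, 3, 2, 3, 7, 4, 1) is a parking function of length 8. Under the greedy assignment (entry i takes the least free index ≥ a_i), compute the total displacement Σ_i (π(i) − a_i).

Σπ = 8·9/2 = 36 (π permutes [8]); Σa = 5+3+3+2+3+7+4+1 = 28; disp = 36−28 = 8.

8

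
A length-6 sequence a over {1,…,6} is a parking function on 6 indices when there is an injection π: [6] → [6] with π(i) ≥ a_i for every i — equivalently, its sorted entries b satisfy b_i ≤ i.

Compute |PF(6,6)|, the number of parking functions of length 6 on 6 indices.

16807

Count = 1·7^5 = 1 · 16807 = 16807 [KW]
One tuple (6,4,2,1,5,3) → sorted (1,2,3,4,5,6): b_i ≤ i ∀i, a PF.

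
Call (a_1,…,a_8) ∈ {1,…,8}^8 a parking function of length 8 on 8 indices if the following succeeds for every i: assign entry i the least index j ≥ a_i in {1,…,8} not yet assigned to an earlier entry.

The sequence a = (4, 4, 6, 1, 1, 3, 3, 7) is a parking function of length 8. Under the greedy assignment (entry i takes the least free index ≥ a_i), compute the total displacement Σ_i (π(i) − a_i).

7

Σπ(i) = 1+…+8 = 36; Σa = 4+4+6+1+1+3+3+7 = 29; disp = 36−29 = 7.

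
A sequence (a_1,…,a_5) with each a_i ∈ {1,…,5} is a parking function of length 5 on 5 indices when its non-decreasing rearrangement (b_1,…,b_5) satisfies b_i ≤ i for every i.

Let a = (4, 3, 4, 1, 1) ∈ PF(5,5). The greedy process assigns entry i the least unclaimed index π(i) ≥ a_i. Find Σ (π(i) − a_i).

Σπ = 15 ({1..5} each once); Σa = 4+3+4+1+1 = 13; disp = 15−13 = 2.

2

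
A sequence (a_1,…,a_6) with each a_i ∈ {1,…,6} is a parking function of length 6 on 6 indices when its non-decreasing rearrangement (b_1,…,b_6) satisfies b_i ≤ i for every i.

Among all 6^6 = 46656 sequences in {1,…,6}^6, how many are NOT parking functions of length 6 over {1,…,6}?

|PF| = (6−6+1)·(6+1)^(6−1) = 1 · 16807 = 16807
E.g. (2,6,3,6,6,5) → sorted (2,3,5,6,6,6): b_1=2>1, not a PF.
So 46656 − 16807 = 29849 fail.

29849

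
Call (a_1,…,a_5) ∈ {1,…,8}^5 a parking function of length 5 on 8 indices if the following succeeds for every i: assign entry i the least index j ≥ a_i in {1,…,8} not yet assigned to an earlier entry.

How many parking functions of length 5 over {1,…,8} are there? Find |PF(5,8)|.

Count = (8−5+1)·(8+1)^(5−1) = 4 · 6561 = 26244 (Pollak)
Example (5,6,1,2,6) → sorted (1,2,5,6,6): b_i ≤ 3+i ∀i, a PF.

26244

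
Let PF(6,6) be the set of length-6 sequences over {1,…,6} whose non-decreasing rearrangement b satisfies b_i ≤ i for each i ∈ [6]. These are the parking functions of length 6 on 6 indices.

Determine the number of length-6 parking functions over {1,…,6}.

16807

|PF| = (6+1−6)·(6+1)^{6−1} = 1·16807 = 16807 (Pollak)
E.g. (2,4,6,2,5,1) → sorted (1,2,2,4,5,6): b_i ≤ i ∀i, a PF.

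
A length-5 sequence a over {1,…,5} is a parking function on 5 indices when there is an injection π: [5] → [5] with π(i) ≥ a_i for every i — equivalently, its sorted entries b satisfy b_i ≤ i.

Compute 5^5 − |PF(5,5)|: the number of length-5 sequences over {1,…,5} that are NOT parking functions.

#PF = (5−5+1)·(5+1)^(5−1) = 1·1296 = 1296 (Konheim–Weiss)
Example (3,5,5,5,4) → sorted (3,4,5,5,5): b_1=3>1, not a PF.
So 3125 − 1296 = 1829 fail.

1829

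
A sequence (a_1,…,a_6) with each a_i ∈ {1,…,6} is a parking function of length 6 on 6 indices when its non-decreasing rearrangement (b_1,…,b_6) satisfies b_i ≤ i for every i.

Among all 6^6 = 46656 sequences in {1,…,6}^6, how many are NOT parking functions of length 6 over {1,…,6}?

|PF(6,6)| = 1·7^5 = 1×16807 = 16807 [KW]
One tuple (4,3,6,3,2,5) → sorted (2,3,3,4,5,6): b_1=2>1, not a PF.
So 46656 − 16807 = 29849 fail.

29849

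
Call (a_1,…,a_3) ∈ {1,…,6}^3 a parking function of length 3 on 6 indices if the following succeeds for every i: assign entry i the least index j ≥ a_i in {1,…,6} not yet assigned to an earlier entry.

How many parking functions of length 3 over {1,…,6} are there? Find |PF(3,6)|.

196

|PF| = (7−3)·7^(3−1) = 4×49 = 196 [KW]
One tuple (6,1,2) → sorted (1,2,6): b_i ≤ 3+i ∀i, a PF.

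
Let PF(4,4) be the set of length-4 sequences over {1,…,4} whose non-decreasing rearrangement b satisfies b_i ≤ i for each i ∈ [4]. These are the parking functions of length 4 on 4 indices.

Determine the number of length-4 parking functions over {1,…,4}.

Count = (5−4)·5^(4−1) = 1 · 125 = 125 [KW]
One tuple (1,1,1,3) → sorted (1,1,1,3): b_i ≤ i ∀i, a PF.

125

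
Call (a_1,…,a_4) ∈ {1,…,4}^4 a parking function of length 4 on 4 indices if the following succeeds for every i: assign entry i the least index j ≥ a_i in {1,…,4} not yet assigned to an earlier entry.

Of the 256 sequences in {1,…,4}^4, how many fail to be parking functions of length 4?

131

|PF(4,4)| = (4−4+1)·(4+1)^(4−1) = 1·125 = 125 (Pollak)
E.g. (4,3,3,3) → sorted (3,3,3,4): b_1=3>1, not a PF.
Total 256; non-PF = 256−125 = 131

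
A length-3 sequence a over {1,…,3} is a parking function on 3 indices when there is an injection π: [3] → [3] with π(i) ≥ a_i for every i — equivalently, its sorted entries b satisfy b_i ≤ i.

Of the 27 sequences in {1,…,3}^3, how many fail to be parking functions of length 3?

11

|PF(3,3)| = 1·4^2 = 1×16 = 16 (Konheim–Weiss)
Example (3,3,3) → sorted (3,3,3): b_1=3>1, not a PF.
So 27 − 16 = 11 fail.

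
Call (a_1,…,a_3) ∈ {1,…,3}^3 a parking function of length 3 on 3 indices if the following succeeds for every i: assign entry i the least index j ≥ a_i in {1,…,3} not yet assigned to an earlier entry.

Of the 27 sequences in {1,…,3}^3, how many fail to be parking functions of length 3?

11

|PF| = (4−3)·4^(3−1) = 1×16 = 16 (Konheim–Weiss)
Example (3,3,2) → sorted (2,3,3): b_1=2>1, not a PF.
Total 27; non-PF = 27−16 = 11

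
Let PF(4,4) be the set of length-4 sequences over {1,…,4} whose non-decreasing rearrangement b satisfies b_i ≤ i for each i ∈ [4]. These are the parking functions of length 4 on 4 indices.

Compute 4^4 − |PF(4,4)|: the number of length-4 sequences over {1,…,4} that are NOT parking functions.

|PF(4,4)| = 1·5^3 = 1·125 = 125 (Konheim–Weiss)
Check (1,3,3,4) → sorted (1,3,3,4): b_2=3>2, not a PF.
4^4 − 125 = 256 − 125 = 131

131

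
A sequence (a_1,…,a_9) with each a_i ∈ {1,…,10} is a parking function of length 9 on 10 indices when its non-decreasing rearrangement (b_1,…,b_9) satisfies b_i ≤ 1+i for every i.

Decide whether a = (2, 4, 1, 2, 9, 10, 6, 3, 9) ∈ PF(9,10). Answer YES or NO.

NO

Rearranged: b = (1, 2, 2, 3, 4, 6, 9, 9, 10).
  b_1=1 ≤ 2
  b_2=2 ≤ 3
  b_3=2 ≤ 4
  b_4=3 ≤ 5
  b_5=4 ≤ 6
  b_6=6 ≤ 7
  b_7=9 > 8
  fails at i=7 ⇒ NO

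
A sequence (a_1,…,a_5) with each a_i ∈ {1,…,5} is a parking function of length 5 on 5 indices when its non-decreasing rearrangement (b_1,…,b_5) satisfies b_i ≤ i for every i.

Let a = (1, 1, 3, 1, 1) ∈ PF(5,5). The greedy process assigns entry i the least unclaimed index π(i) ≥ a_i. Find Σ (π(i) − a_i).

8

Σπ = 5·6/2 = 15 (π permutes [5]); Σa = 1+1+3+1+1 = 7; disp = 15−7 = 8.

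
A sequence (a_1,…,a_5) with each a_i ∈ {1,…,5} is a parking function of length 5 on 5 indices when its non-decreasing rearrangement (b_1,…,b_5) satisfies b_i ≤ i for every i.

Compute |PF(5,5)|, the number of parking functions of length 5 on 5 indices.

Count = (6−5)·6^(5−1) = 1 · 1296 = 1296 [KW]
Check (1,1,3,2,2) → sorted (1,1,2,2,3): b_i ≤ i ∀i, a PF.

1296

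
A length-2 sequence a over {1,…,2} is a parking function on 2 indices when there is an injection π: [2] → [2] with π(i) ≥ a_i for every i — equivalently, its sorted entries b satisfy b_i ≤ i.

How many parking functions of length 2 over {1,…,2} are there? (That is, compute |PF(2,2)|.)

3

|PF(2,2)| = 1·3^1 = 1×3 = 3 (Pollak)
One tuple (2,1) → sorted (1,2): b_i ≤ i ∀i, a PF.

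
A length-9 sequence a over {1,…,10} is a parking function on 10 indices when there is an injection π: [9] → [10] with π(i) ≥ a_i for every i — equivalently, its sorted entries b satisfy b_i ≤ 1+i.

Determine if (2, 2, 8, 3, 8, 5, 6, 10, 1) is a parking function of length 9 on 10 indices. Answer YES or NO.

Sorted: b = (1, 2, 2, 3, 5, 6, 8, 8, 10).
  b_1=1 ≤ 2
  b_2=2 ≤ 3
  b_3=2 ≤ 4
  b_4=3 ≤ 5
  b_5=5 ≤ 6
  b_6=6 ≤ 7
  b_7=8 ≤ 8
  b_8=8 ≤ 9
  b_9=10 ≤ 10
All bounds hold ⇒ YES

YES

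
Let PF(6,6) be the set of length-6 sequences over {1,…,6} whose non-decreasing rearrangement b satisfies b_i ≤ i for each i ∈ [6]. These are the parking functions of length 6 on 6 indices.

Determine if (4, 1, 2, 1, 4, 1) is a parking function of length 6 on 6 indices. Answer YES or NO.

YES

Sorted: b = (1, 1, 1, 2, 4, 4).
  b_1=1 ≤ 1
  b_2=1 ≤ 2
  b_3=1 ≤ 3
  b_4=2 ≤ 4
  b_5=4 ≤ 5
  b_6=4 ≤ 6
All bounds hold ⇒ YES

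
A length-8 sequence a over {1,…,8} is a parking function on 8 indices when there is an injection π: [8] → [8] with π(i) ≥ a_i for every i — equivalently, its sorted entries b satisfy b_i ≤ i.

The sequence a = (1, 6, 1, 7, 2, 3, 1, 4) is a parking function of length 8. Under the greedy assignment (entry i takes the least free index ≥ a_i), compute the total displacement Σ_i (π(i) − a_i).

Σπ = 36 ({1..8} each once); Σa = 1+6+1+7+2+3+1+4 = 25; disp = 36−25 = 11.

11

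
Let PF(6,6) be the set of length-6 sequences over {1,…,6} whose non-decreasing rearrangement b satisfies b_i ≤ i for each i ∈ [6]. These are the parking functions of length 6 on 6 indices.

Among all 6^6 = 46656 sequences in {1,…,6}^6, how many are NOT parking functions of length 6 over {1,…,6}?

Count = (6−6+1)·(6+1)^(6−1) = 1×16807 = 16807
Check (1,5,6,6,5,5) → sorted (1,5,5,5,6,6): b_2=5>2, not a PF.
6^6 − 16807 = 46656 − 16807 = 29849

29849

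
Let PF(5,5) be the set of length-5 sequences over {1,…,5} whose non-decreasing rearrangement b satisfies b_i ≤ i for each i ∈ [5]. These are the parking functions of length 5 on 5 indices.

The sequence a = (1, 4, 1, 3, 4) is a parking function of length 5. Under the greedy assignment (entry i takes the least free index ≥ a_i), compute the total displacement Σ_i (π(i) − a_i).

Σπ(i) = 1+…+5 = 15; Σa = 1+4+1+3+4 = 13; disp = 15−13 = 2.

2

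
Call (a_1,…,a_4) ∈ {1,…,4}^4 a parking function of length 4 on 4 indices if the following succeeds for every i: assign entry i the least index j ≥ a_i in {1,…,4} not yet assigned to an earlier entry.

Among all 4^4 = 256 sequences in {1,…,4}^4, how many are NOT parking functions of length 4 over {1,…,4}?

Count = 1·5^3 = 1×125 = 125
One tuple (4,2,3,3) → sorted (2,3,3,4): b_1=2>1, not a PF.
Total 256; non-PF = 256−125 = 131

131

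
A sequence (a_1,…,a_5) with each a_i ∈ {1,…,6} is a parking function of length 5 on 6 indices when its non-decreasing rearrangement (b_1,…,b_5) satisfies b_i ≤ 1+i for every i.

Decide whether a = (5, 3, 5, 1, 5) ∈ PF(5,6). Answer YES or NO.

NO

Rearranged: b = (1, 3, 5, 5, 5).
  b_1=1 ≤ 2
  b_2=3 ≤ 3
  b_3=5 > 4
  fails at i=3 ⇒ NO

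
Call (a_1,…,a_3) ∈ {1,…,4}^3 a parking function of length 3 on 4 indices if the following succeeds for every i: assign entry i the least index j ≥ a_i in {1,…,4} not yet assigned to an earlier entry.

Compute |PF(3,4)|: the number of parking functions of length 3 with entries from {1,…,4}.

#PF = (4+1−3)·(4+1)^{3−1} = 2·25 = 50 [KW]
Example (2,3,4) → sorted (2,3,4): b_i ≤ 1+i ∀i, a PF.

50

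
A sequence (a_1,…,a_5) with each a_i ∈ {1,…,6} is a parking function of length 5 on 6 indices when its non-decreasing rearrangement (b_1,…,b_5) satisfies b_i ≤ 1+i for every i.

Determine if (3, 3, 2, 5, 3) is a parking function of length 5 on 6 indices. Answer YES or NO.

Order a: b = (2, 3, 3, 3, 5).
  b_1=2 ≤ 2
  b_2=3 ≤ 3
  b_3=3 ≤ 4
  b_4=3 ≤ 5
  b_5=5 ≤ 6
All bounds hold ⇒ YES

YES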